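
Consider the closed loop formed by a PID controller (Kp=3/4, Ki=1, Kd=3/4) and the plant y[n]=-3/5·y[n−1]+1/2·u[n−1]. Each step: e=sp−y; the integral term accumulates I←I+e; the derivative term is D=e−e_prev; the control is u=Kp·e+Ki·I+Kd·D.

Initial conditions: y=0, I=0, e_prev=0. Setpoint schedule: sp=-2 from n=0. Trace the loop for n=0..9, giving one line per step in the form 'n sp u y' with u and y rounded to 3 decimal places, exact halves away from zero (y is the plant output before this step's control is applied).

0 -2 -5.000 0.000
1 -2 0.750 -2.500
2 -2 -11.563 1.875
3 -2 9.797 -6.906
4 -2 -31.754 9.042
5 -2 45.026 -21.302
6 -2 -99.922 35.295
7 -2 171.312 -71.138
8 -2 -338.065 128.338
9 -2 617.138 -246.035

(exact arithmetic carried between steps; '≈' marks a value shown rounded to 6 d.p. or computed from one; I and e_prev carry over from the previous line; the table rounds u and y to 3 d.p., halves away from zero)
n=0: y=0, sp=-2, e=sp−y=-2; I=-2, D=e−e_prev=-2; u=3/4·(-2)+1·(-2)+3/4·(-2)=-5; next y=-3/5·0+1/2·(-5)=-2.5
n=1: y=-2.5, sp=-2, e=sp−y=0.5; I=-1.5, D=e−e_prev=2.5; u=3/4·0.5+1·(-1.5)+3/4·2.5=0.75; next y=-3/5·(-2.5)+1/2·0.75=1.875
n=2: y=1.875, sp=-2, e=sp−y=-3.875; I=-5.375, D=e−e_prev=-4.375; u=3/4·(-3.875)+1·(-5.375)+3/4·(-4.375)=-11.5625; next y=-3/5·1.875+1/2·(-11.5625)=-6.90625
n=3: y=-6.90625, sp=-2, e=sp−y=4.90625; I=-0.46875, D=e−e_prev=8.78125; u=3/4·4.90625+1·(-0.46875)+3/4·8.78125=9.796875; next y=-3/5·(-6.90625)+1/2·9.796875≈9.042188
n=4: y≈9.042188, sp=-2, e=sp−y≈-11.042188; I≈-11.510938, D=e−e_prev≈-15.948438; u=3/4·(-11.042188)+1·(-11.510938)+3/4·(-15.948438)≈-31.753906; next y=-3/5·9.042188+1/2·(-31.753906)≈-21.302266
n=5: y≈-21.302266, sp=-2, e=sp−y≈19.302266; I≈7.791328, D=e−e_prev≈30.344453; u=3/4·19.302266+1·7.791328+3/4·30.344453≈45.026367; next y=-3/5·(-21.302266)+1/2·45.026367≈35.294543
n=6: y≈35.294543, sp=-2, e=sp−y≈-37.294543; I≈-29.503215, D=e−e_prev≈-56.596809; u=3/4·(-37.294543)+1·(-29.503215)+3/4·(-56.596809)≈-99.921729; next y=-3/5·35.294543+1/2·(-99.921729)≈-71.137590
n=7: y≈-71.137590, sp=-2, e=sp−y≈69.137590; I≈39.634375, D=e−e_prev≈106.432133; u=3/4·69.137590+1·39.634375+3/4·106.432133≈171.311667; next y=-3/5·(-71.137590)+1/2·171.311667≈128.338388
n=8: y≈128.338388, sp=-2, e=sp−y≈-130.338388; I≈-90.704013, D=e−e_prev≈-199.475978; u=3/4·(-130.338388)+1·(-90.704013)+3/4·(-199.475978)≈-338.064787; next y=-3/5·128.338388+1/2·(-338.064787)≈-246.035426
n=9: y≈-246.035426, sp=-2, e=sp−y≈244.035426; I≈153.331413, D=e−e_prev≈374.373814; u=3/4·244.035426+1·153.331413+3/4·374.373814≈617.138343; next y=-3/5·(-246.035426)+1/2·617.138343≈456.190427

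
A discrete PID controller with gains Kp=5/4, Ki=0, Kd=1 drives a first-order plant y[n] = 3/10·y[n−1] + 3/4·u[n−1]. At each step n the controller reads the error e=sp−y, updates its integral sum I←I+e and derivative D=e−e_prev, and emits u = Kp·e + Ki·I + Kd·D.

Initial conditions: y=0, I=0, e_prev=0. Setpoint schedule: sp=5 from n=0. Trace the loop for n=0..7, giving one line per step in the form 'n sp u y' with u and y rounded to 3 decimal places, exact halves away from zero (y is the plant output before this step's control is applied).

(exact arithmetic carried between steps; '≈' marks a value shown rounded to 6 d.p. or computed from one; I and e_prev carry over from the previous line; the table rounds u and y to 3 d.p., halves away from zero)
n=0: y=0, sp=5, e=sp−y=5; I=5, D=e−e_prev=5; u=5/4·5+0·5+1·5=11.25; next y=3/10·0+3/4·11.25=8.4375
n=1: y=8.4375, sp=5, e=sp−y=-3.4375; I=1.5625, D=e−e_prev=-8.4375; u=5/4·(-3.4375)+0·1.5625+1·(-8.4375)=-12.734375; next y=3/10·8.4375+3/4·(-12.734375)≈-7.019531
n=2: y≈-7.019531, sp=5, e=sp−y≈12.019531; I≈13.582031, D=e−e_prev≈15.457031; u=5/4·12.019531+0·13.582031+1·15.457031≈30.481445; next y=3/10·(-7.019531)+3/4·30.481445≈20.755225
n=3: y≈20.755225, sp=5, e=sp−y≈-15.755225; I≈-2.173193, D=e−e_prev≈-27.774756; u=5/4·(-15.755225)+0·(-2.173193)+1·(-27.774756)≈-47.468787; next y=3/10·20.755225+3/4·(-47.468787)≈-29.375023
n=4: y≈-29.375023, sp=5, e=sp−y≈34.375023; I≈32.201829, D=e−e_prev≈50.130247; u=5/4·34.375023+0·32.201829+1·50.130247≈93.099025; next y=3/10·(-29.375023)+3/4·93.099025≈61.011762
n=5: y≈61.011762, sp=5, e=sp−y≈-56.011762; I≈-23.809933, D=e−e_prev≈-90.386785; u=5/4·(-56.011762)+0·(-23.809933)+1·(-90.386785)≈-160.401488; next y=3/10·61.011762+3/4·(-160.401488)≈-101.997587
n=6: y≈-101.997587, sp=5, e=sp−y≈106.997587; I≈83.187654, D=e−e_prev≈163.009349; u=5/4·106.997587+0·83.187654+1·163.009349≈296.756333; next y=3/10·(-101.997587)+3/4·296.756333≈191.967974
n=7: y≈191.967974, sp=5, e=sp−y≈-186.967974; I≈-103.780320, D=e−e_prev≈-293.965561; u=5/4·(-186.967974)+0·(-103.780320)+1·(-293.965561)≈-527.675528; next y=3/10·191.967974+3/4·(-527.675528)≈-338.166254

0 5 11.250 0.000
1 5 -12.734 8.438
2 5 30.481 -7.020
3 5 -47.469 20.755
4 5 93.099 -29.375
5 5 -160.401 61.012
6 5 296.756 -101.998
7 5 -527.676 191.968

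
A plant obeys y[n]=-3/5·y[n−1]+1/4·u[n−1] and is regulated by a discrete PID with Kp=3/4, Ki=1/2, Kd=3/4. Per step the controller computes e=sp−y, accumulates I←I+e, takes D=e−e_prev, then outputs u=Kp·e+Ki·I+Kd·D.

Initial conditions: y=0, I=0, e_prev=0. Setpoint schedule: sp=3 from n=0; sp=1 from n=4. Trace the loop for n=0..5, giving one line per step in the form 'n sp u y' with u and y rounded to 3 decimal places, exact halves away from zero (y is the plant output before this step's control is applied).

(exact arithmetic carried between steps; '≈' marks a value shown rounded to 6 d.p. or computed from one; I and e_prev carry over from the previous line; the table rounds u and y to 3 d.p., halves away from zero)
n=0: y=0, sp=3, e=sp−y=3; I=3, D=e−e_prev=3; u=3/4·3+1/2·3+3/4·3=6; next y=-3/5·0+1/4·6=1.5
n=1: y=1.5, sp=3, e=sp−y=1.5; I=4.5, D=e−e_prev=-1.5; u=3/4·1.5+1/2·4.5+3/4·(-1.5)=2.25; next y=-3/5·1.5+1/4·2.25=-0.3375
n=2: y=-0.3375, sp=3, e=sp−y=3.3375; I=7.8375, D=e−e_prev=1.8375; u=3/4·3.3375+1/2·7.8375+3/4·1.8375=7.8; next y=-3/5·(-0.3375)+1/4·7.8=2.1525
n=3: y=2.1525, sp=3, e=sp−y=0.8475; I=8.685, D=e−e_prev=-2.49; u=3/4·0.8475+1/2·8.685+3/4·(-2.49)=3.110625; next y=-3/5·2.1525+1/4·3.110625≈-0.513844
n=4: y≈-0.513844, sp=1, e=sp−y≈1.513844; I≈10.198844, D=e−e_prev≈0.666344; u=3/4·1.513844+1/2·10.198844+3/4·0.666344≈6.734563; next y=-3/5·(-0.513844)+1/4·6.734563≈1.991947
n=5: y≈1.991947, sp=1, e=sp−y≈-0.991947; I≈9.206897, D=e−e_prev≈-2.505791; u=3/4·(-0.991947)+1/2·9.206897+3/4·(-2.505791)≈1.980145; next y=-3/5·1.991947+1/4·1.980145≈-0.700132

0 3 6.000 0.000
1 3 2.250 1.500
2 3 7.800 -0.338
3 3 3.111 2.153
4 1 6.735 -0.514
5 1 1.980 1.992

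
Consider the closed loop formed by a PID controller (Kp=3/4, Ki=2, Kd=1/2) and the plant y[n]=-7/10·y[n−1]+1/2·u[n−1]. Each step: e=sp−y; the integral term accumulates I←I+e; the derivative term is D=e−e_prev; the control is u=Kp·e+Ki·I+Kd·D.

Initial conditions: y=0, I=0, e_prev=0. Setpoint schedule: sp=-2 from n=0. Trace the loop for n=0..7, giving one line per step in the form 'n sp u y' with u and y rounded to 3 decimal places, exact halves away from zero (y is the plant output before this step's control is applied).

(exact arithmetic carried between steps; '≈' marks a value shown rounded to 6 d.p. or computed from one; I and e_prev carry over from the previous line; the table rounds u and y to 3 d.p., halves away from zero)
n=0: y=0, sp=-2, e=sp−y=-2; I=-2, D=e−e_prev=-2; u=3/4·(-2)+2·(-2)+1/2·(-2)=-6.5; next y=-7/10·0+1/2·(-6.5)=-3.25
n=1: y=-3.25, sp=-2, e=sp−y=1.25; I=-0.75, D=e−e_prev=3.25; u=3/4·1.25+2·(-0.75)+1/2·3.25=1.0625; next y=-7/10·(-3.25)+1/2·1.0625=2.80625
n=2: y=2.80625, sp=-2, e=sp−y=-4.80625; I=-5.55625, D=e−e_prev=-6.05625; u=3/4·(-4.80625)+2·(-5.55625)+1/2·(-6.05625)≈-17.745313; next y=-7/10·2.80625+1/2·(-17.745313)≈-10.837031
n=3: y≈-10.837031, sp=-2, e=sp−y≈8.837031; I≈3.280781, D=e−e_prev≈13.643281; u=3/4·8.837031+2·3.280781+1/2·13.643281≈20.010977; next y=-7/10·(-10.837031)+1/2·20.010977≈17.591410
n=4: y≈17.591410, sp=-2, e=sp−y≈-19.591410; I≈-16.310629, D=e−e_prev≈-28.428441; u=3/4·(-19.591410)+2·(-16.310629)+1/2·(-28.428441)≈-61.529036; next y=-7/10·17.591410+1/2·(-61.529036)≈-43.078505
n=5: y≈-43.078505, sp=-2, e=sp−y≈41.078505; I≈24.767876, D=e−e_prev≈60.669915; u=3/4·41.078505+2·24.767876+1/2·60.669915≈110.679589; next y=-7/10·(-43.078505)+1/2·110.679589≈85.494748
n=6: y≈85.494748, sp=-2, e=sp−y≈-87.494748; I≈-62.726872, D=e−e_prev≈-128.573253; u=3/4·(-87.494748)+2·(-62.726872)+1/2·(-128.573253)≈-255.361432; next y=-7/10·85.494748+1/2·(-255.361432)≈-187.527040
n=7: y≈-187.527040, sp=-2, e=sp−y≈185.527040; I≈122.800168, D=e−e_prev≈273.021788; u=3/4·185.527040+2·122.800168+1/2·273.021788≈521.256509; next y=-7/10·(-187.527040)+1/2·521.256509≈391.897182

0 -2 -6.500 0.000
1 -2 1.063 -3.250
2 -2 -17.745 2.806
3 -2 20.011 -10.837
4 -2 -61.529 17.591
5 -2 110.680 -43.079
6 -2 -255.361 85.495
7 -2 521.257 -187.527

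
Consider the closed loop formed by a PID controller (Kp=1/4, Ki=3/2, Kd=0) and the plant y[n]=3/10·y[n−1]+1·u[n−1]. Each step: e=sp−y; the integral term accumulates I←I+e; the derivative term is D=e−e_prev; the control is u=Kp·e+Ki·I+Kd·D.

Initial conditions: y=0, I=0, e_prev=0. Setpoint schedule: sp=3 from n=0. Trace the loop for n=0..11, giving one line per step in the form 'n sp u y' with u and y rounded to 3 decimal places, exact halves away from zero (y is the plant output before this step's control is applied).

(exact arithmetic carried between steps; '≈' marks a value shown rounded to 6 d.p. or computed from one; I and e_prev carry over from the previous line; the table rounds u and y to 3 d.p., halves away from zero)
n=0: y=0, sp=3, e=sp−y=3; I=3, D=e−e_prev=3; u=1/4·3+3/2·3+0·3=5.25; next y=3/10·0+1·5.25=5.25
n=1: y=5.25, sp=3, e=sp−y=-2.25; I=0.75, D=e−e_prev=-5.25; u=1/4·(-2.25)+3/2·0.75+0·(-5.25)=0.5625; next y=3/10·5.25+1·0.5625=2.1375
n=2: y=2.1375, sp=3, e=sp−y=0.8625; I=1.6125, D=e−e_prev=3.1125; u=1/4·0.8625+3/2·1.6125+0·3.1125=2.634375; next y=3/10·2.1375+1·2.634375=3.275625
n=3: y=3.275625, sp=3, e=sp−y=-0.275625; I=1.336875, D=e−e_prev=-1.138125; u=1/4·(-0.275625)+3/2·1.336875+0·(-1.138125)≈1.936406; next y=3/10·3.275625+1·1.936406≈2.919094
n=4: y≈2.919094, sp=3, e=sp−y≈0.080906; I≈1.417781, D=e−e_prev≈0.356531; u=1/4·0.080906+3/2·1.417781+0·0.356531≈2.146898; next y=3/10·2.919094+1·2.146898≈3.022627
n=5: y≈3.022627, sp=3, e=sp−y≈-0.022627; I≈1.395155, D=e−e_prev≈-0.103533; u=1/4·(-0.022627)+3/2·1.395155+0·(-0.103533)≈2.087075; next y=3/10·3.022627+1·2.087075≈2.993863
n=6: y≈2.993863, sp=3, e=sp−y≈0.006137; I≈1.401291, D=e−e_prev≈0.028763; u=1/4·0.006137+3/2·1.401291+0·0.028763≈2.103471; next y=3/10·2.993863+1·2.103471≈3.001630
n=7: y≈3.001630, sp=3, e=sp−y≈-0.001630; I≈1.399661, D=e−e_prev≈-0.007767; u=1/4·(-0.001630)+3/2·1.399661+0·(-0.007767)≈2.099084; next y=3/10·3.001630+1·2.099084≈2.999573
n=8: y≈2.999573, sp=3, e=sp−y≈0.000427; I≈1.400088, D=e−e_prev≈0.002057; u=1/4·0.000427+3/2·1.400088+0·0.002057≈2.100239; next y=3/10·2.999573+1·2.100239≈3.000111
n=9: y≈3.000111, sp=3, e=sp−y≈-0.000111; I≈1.399977, D=e−e_prev≈-0.000537; u=1/4·(-0.000111)+3/2·1.399977+0·(-0.000537)≈2.099938; next y=3/10·3.000111+1·2.099938≈2.999972
n=10: y≈2.999972, sp=3, e=sp−y≈0.000028; I≈1.400006, D=e−e_prev≈0.000139; u=1/4·0.000028+3/2·1.400006+0·0.000139≈2.100016; next y=3/10·2.999972+1·2.100016≈3.000007
n=11: y≈3.000007, sp=3, e=sp−y≈-0.000007; I≈1.399999, D=e−e_prev≈-0.000036; u=1/4·(-0.000007)+3/2·1.399999+0·(-0.000036)≈2.099996; next y=3/10·3.000007+1·2.099996≈2.999998

0 3 5.250 0.000
1 3 0.563 5.250
2 3 2.634 2.138
3 3 1.936 3.276
4 3 2.147 2.919
5 3 2.087 3.023
6 3 2.103 2.994
7 3 2.099 3.002
8 3 2.100 3.000
9 3 2.100 3.000
10 3 2.100 3.000
11 3 2.100 3.000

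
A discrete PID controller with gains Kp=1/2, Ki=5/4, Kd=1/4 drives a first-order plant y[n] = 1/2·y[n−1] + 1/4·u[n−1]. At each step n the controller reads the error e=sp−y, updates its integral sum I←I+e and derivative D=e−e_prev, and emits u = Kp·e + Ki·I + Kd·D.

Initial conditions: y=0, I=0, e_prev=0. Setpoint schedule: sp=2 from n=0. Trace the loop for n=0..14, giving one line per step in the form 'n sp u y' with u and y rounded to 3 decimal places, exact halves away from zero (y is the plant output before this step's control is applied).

0 2 4.000 0.000
1 2 4.000 1.000
2 2 4.500 1.500
3 2 4.500 1.875
4 2 4.375 2.063
5 2 4.219 2.125
6 2 4.094 2.117
7 2 4.016 2.082
8 2 3.979 2.045
9 2 3.969 2.017
10 2 3.973 2.001
11 2 3.982 1.994
12 2 3.991 1.992
13 2 3.997 1.994
14 2 4.000 1.996

(exact arithmetic carried between steps; '≈' marks a value shown rounded to 6 d.p. or computed from one; I and e_prev carry over from the previous line; the table rounds u and y to 3 d.p., halves away from zero)
n=0: y=0, sp=2, e=sp−y=2; I=2, D=e−e_prev=2; u=1/2·2+5/4·2+1/4·2=4; next y=1/2·0+1/4·4=1
n=1: y=1, sp=2, e=sp−y=1; I=3, D=e−e_prev=-1; u=1/2·1+5/4·3+1/4·(-1)=4; next y=1/2·1+1/4·4=1.5
n=2: y=1.5, sp=2, e=sp−y=0.5; I=3.5, D=e−e_prev=-0.5; u=1/2·0.5+5/4·3.5+1/4·(-0.5)=4.5; next y=1/2·1.5+1/4·4.5=1.875
n=3: y=1.875, sp=2, e=sp−y=0.125; I=3.625, D=e−e_prev=-0.375; u=1/2·0.125+5/4·3.625+1/4·(-0.375)=4.5; next y=1/2·1.875+1/4·4.5=2.0625
n=4: y=2.0625, sp=2, e=sp−y=-0.0625; I=3.5625, D=e−e_prev=-0.1875; u=1/2·(-0.0625)+5/4·3.5625+1/4·(-0.1875)=4.375; next y=1/2·2.0625+1/4·4.375=2.125
n=5: y=2.125, sp=2, e=sp−y=-0.125; I=3.4375, D=e−e_prev=-0.0625; u=1/2·(-0.125)+5/4·3.4375+1/4·(-0.0625)=4.21875; next y=1/2·2.125+1/4·4.21875≈2.117188
n=6: y≈2.117188, sp=2, e=sp−y≈-0.117188; I≈3.320313, D=e−e_prev≈0.007813; u=1/2·(-0.117188)+5/4·3.320313+1/4·0.007813≈4.09375; next y=1/2·2.117188+1/4·4.09375≈2.082031
n=7: y≈2.082031, sp=2, e=sp−y≈-0.082031; I≈3.238281, D=e−e_prev≈0.035156; u=1/2·(-0.082031)+5/4·3.238281+1/4·0.035156≈4.015625; next y=1/2·2.082031+1/4·4.015625≈2.044922
n=8: y≈2.044922, sp=2, e=sp−y≈-0.044922; I≈3.193359, D=e−e_prev≈0.037109; u=1/2·(-0.044922)+5/4·3.193359+1/4·0.037109≈3.978516; next y=1/2·2.044922+1/4·3.978516≈2.017090
n=9: y≈2.017090, sp=2, e=sp−y≈-0.017090; I≈3.176270, D=e−e_prev≈0.027832; u=1/2·(-0.017090)+5/4·3.176270+1/4·0.027832≈3.96875; next y=1/2·2.017090+1/4·3.96875≈2.000732
n=10: y≈2.000732, sp=2, e=sp−y≈-0.000732; I≈3.175537, D=e−e_prev≈0.016357; u=1/2·(-0.000732)+5/4·3.175537+1/4·0.016357≈3.973145; next y=1/2·2.000732+1/4·3.973145≈1.993652
n=11: y≈1.993652, sp=2, e=sp−y≈0.006348; I≈3.181885, D=e−e_prev≈0.007080; u=1/2·0.006348+5/4·3.181885+1/4·0.007080≈3.982300; next y=1/2·1.993652+1/4·3.982300≈1.992401
n=12: y≈1.992401, sp=2, e=sp−y≈0.007599; I≈3.189484, D=e−e_prev≈0.001251; u=1/2·0.007599+5/4·3.189484+1/4·0.001251≈3.990967; next y=1/2·1.992401+1/4·3.990967≈1.993942
n=13: y≈1.993942, sp=2, e=sp−y≈0.006058; I≈3.195541, D=e−e_prev≈-0.001541; u=1/2·0.006058+5/4·3.195541+1/4·(-0.001541)≈3.997070; next y=1/2·1.993942+1/4·3.997070≈1.996239
n=14: y≈1.996239, sp=2, e=sp−y≈0.003761; I≈3.199303, D=e−e_prev≈-0.002296; u=1/2·0.003761+5/4·3.199303+1/4·(-0.002296)≈4.000435; next y=1/2·1.996239+1/4·4.000435≈1.998228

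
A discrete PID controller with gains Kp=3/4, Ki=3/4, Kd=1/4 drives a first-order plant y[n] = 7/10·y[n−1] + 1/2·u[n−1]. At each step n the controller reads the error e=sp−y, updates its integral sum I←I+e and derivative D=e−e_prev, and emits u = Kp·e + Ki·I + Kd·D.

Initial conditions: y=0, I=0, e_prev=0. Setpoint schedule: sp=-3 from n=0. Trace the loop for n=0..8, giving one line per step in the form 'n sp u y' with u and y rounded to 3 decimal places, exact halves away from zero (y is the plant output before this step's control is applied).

(exact arithmetic carried between steps; '≈' marks a value shown rounded to 6 d.p. or computed from one; I and e_prev carry over from the previous line; the table rounds u and y to 3 d.p., halves away from zero)
n=0: y=0, sp=-3, e=sp−y=-3; I=-3, D=e−e_prev=-3; u=3/4·(-3)+3/4·(-3)+1/4·(-3)=-5.25; next y=7/10·0+1/2·(-5.25)=-2.625
n=1: y=-2.625, sp=-3, e=sp−y=-0.375; I=-3.375, D=e−e_prev=2.625; u=3/4·(-0.375)+3/4·(-3.375)+1/4·2.625=-2.15625; next y=7/10·(-2.625)+1/2·(-2.15625)=-2.915625
n=2: y=-2.915625, sp=-3, e=sp−y=-0.084375; I=-3.459375, D=e−e_prev=0.290625; u=3/4·(-0.084375)+3/4·(-3.459375)+1/4·0.290625≈-2.585156; next y=7/10·(-2.915625)+1/2·(-2.585156)≈-3.333516
n=3: y≈-3.333516, sp=-3, e=sp−y≈0.333516; I≈-3.125859, D=e−e_prev≈0.417891; u=3/4·0.333516+3/4·(-3.125859)+1/4·0.417891≈-1.989785; next y=7/10·(-3.333516)+1/2·(-1.989785)≈-3.328354
n=4: y≈-3.328354, sp=-3, e=sp−y≈0.328354; I≈-2.797506, D=e−e_prev≈-0.005162; u=3/4·0.328354+3/4·(-2.797506)+1/4·(-0.005162)≈-1.853155; next y=7/10·(-3.328354)+1/2·(-1.853155)≈-3.256425
n=5: y≈-3.256425, sp=-3, e=sp−y≈0.256425; I≈-2.541081, D=e−e_prev≈-0.071929; u=3/4·0.256425+3/4·(-2.541081)+1/4·(-0.071929)≈-1.731474; next y=7/10·(-3.256425)+1/2·(-1.731474)≈-3.145235
n=6: y≈-3.145235, sp=-3, e=sp−y≈0.145235; I≈-2.395846, D=e−e_prev≈-0.111190; u=3/4·0.145235+3/4·(-2.395846)+1/4·(-0.111190)≈-1.715757; next y=7/10·(-3.145235)+1/2·(-1.715757)≈-3.059542
n=7: y≈-3.059542, sp=-3, e=sp−y≈0.059542; I≈-2.336304, D=e−e_prev≈-0.085692; u=3/4·0.059542+3/4·(-2.336304)+1/4·(-0.085692)≈-1.728994; next y=7/10·(-3.059542)+1/2·(-1.728994)≈-3.006177
n=8: y≈-3.006177, sp=-3, e=sp−y≈0.006177; I≈-2.330127, D=e−e_prev≈-0.053366; u=3/4·0.006177+3/4·(-2.330127)+1/4·(-0.053366)≈-1.756304; next y=7/10·(-3.006177)+1/2·(-1.756304)≈-2.982476

0 -3 -5.250 0.000
1 -3 -2.156 -2.625
2 -3 -2.585 -2.916
3 -3 -1.990 -3.334
4 -3 -1.853 -3.328
5 -3 -1.731 -3.256
6 -3 -1.716 -3.145
7 -3 -1.729 -3.060
8 -3 -1.756 -3.006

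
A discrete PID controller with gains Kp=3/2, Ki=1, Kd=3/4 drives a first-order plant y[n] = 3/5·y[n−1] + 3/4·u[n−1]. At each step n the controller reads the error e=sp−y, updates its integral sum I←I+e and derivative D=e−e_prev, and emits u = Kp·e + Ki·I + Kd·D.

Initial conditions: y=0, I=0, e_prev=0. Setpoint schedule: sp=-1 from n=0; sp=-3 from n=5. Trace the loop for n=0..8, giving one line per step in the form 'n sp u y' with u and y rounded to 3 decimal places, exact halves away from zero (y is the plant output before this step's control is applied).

(exact arithmetic carried between steps; '≈' marks a value shown rounded to 6 d.p. or computed from one; I and e_prev carry over from the previous line; the table rounds u and y to 3 d.p., halves away from zero)
n=0: y=0, sp=-1, e=sp−y=-1; I=-1, D=e−e_prev=-1; u=3/2·(-1)+1·(-1)+3/4·(-1)=-3.25; next y=3/5·0+3/4·(-3.25)=-2.4375
n=1: y=-2.4375, sp=-1, e=sp−y=1.4375; I=0.4375, D=e−e_prev=2.4375; u=3/2·1.4375+1·0.4375+3/4·2.4375=4.421875; next y=3/5·(-2.4375)+3/4·4.421875≈1.853906
n=2: y≈1.853906, sp=-1, e=sp−y≈-2.853906; I≈-2.416406, D=e−e_prev≈-4.291406; u=3/2·(-2.853906)+1·(-2.416406)+3/4·(-4.291406)≈-9.915820; next y=3/5·1.853906+3/4·(-9.915820)≈-6.324521
n=3: y≈-6.324521, sp=-1, e=sp−y≈5.324521; I≈2.908115, D=e−e_prev≈8.178428; u=3/2·5.324521+1·2.908115+3/4·8.178428≈17.028718; next y=3/5·(-6.324521)+3/4·17.028718≈8.976826
n=4: y≈8.976826, sp=-1, e=sp−y≈-9.976826; I≈-7.068711, D=e−e_prev≈-15.301347; u=3/2·(-9.976826)+1·(-7.068711)+3/4·(-15.301347)≈-33.509960; next y=3/5·8.976826+3/4·(-33.509960)≈-19.746374
n=5: y≈-19.746374, sp=-3, e=sp−y≈16.746374; I≈9.677664, D=e−e_prev≈26.723200; u=3/2·16.746374+1·9.677664+3/4·26.723200≈54.839625; next y=3/5·(-19.746374)+3/4·54.839625≈29.281894
n=6: y≈29.281894, sp=-3, e=sp−y≈-32.281894; I≈-22.604231, D=e−e_prev≈-49.028269; u=3/2·(-32.281894)+1·(-22.604231)+3/4·(-49.028269)≈-107.798274; next y=3/5·29.281894+3/4·(-107.798274)≈-63.279569
n=7: y≈-63.279569, sp=-3, e=sp−y≈60.279569; I≈37.675338, D=e−e_prev≈92.561463; u=3/2·60.279569+1·37.675338+3/4·92.561463≈197.515789; next y=3/5·(-63.279569)+3/4·197.515789≈110.169100
n=8: y≈110.169100, sp=-3, e=sp−y≈-113.169100; I≈-75.493762, D=e−e_prev≈-173.448669; u=3/2·(-113.169100)+1·(-75.493762)+3/4·(-173.448669)≈-375.333914; next y=3/5·110.169100+3/4·(-375.333914)≈-215.398975

0 -1 -3.250 0.000
1 -1 4.422 -2.438
2 -1 -9.916 1.854
3 -1 17.029 -6.325
4 -1 -33.510 8.977
5 -3 54.840 -19.746
6 -3 -107.798 29.282
7 -3 197.516 -63.280
8 -3 -375.334 110.169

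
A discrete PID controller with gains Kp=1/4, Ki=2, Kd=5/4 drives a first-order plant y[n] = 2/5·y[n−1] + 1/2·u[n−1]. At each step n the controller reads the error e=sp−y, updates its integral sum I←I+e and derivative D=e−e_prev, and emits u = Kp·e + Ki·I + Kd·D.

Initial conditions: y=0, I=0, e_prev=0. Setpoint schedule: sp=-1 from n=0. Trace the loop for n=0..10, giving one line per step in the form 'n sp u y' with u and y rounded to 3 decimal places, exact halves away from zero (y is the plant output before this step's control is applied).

0 -1 -3.500 0.000
1 -1 1.875 -1.750
2 -1 -5.769 0.238
3 -1 4.835 -2.789
4 -1 -9.689 1.302
5 -1 10.510 -4.324
6 -1 -17.347 3.526
7 -1 21.174 -7.263
8 -1 -32.093 7.682
9 -1 41.519 -12.974
10 -1 -60.256 15.570

(exact arithmetic carried between steps; '≈' marks a value shown rounded to 6 d.p. or computed from one; I and e_prev carry over from the previous line; the table rounds u and y to 3 d.p., halves away from zero)
n=0: y=0, sp=-1, e=sp−y=-1; I=-1, D=e−e_prev=-1; u=1/4·(-1)+2·(-1)+5/4·(-1)=-3.5; next y=2/5·0+1/2·(-3.5)=-1.75
n=1: y=-1.75, sp=-1, e=sp−y=0.75; I=-0.25, D=e−e_prev=1.75; u=1/4·0.75+2·(-0.25)+5/4·1.75=1.875; next y=2/5·(-1.75)+1/2·1.875=0.2375
n=2: y=0.2375, sp=-1, e=sp−y=-1.2375; I=-1.4875, D=e−e_prev=-1.9875; u=1/4·(-1.2375)+2·(-1.4875)+5/4·(-1.9875)=-5.76875; next y=2/5·0.2375+1/2·(-5.76875)=-2.789375
n=3: y=-2.789375, sp=-1, e=sp−y=1.789375; I=0.301875, D=e−e_prev=3.026875; u=1/4·1.789375+2·0.301875+5/4·3.026875≈4.834688; next y=2/5·(-2.789375)+1/2·4.834688≈1.301594
n=4: y≈1.301594, sp=-1, e=sp−y≈-2.301594; I≈-1.999719, D=e−e_prev≈-4.090969; u=1/4·(-2.301594)+2·(-1.999719)+5/4·(-4.090969)≈-9.688547; next y=2/5·1.301594+1/2·(-9.688547)≈-4.323636
n=5: y≈-4.323636, sp=-1, e=sp−y≈3.323636; I≈1.323917, D=e−e_prev≈5.625230; u=1/4·3.323636+2·1.323917+5/4·5.625230≈10.510280; next y=2/5·(-4.323636)+1/2·10.510280≈3.525686
n=6: y≈3.525686, sp=-1, e=sp−y≈-4.525686; I≈-3.201769, D=e−e_prev≈-7.849322; u=1/4·(-4.525686)+2·(-3.201769)+5/4·(-7.849322)≈-17.346611; next y=2/5·3.525686+1/2·(-17.346611)≈-7.263031
n=7: y≈-7.263031, sp=-1, e=sp−y≈6.263031; I≈3.061263, D=e−e_prev≈10.788717; u=1/4·6.263031+2·3.061263+5/4·10.788717≈21.174179; next y=2/5·(-7.263031)+1/2·21.174179≈7.681877
n=8: y≈7.681877, sp=-1, e=sp−y≈-8.681877; I≈-5.620615, D=e−e_prev≈-14.944908; u=1/4·(-8.681877)+2·(-5.620615)+5/4·(-14.944908)≈-32.092834; next y=2/5·7.681877+1/2·(-32.092834)≈-12.973666
n=9: y≈-12.973666, sp=-1, e=sp−y≈11.973666; I≈6.353051, D=e−e_prev≈20.655543; u=1/4·11.973666+2·6.353051+5/4·20.655543≈41.518948; next y=2/5·(-12.973666)+1/2·41.518948≈15.570008
n=10: y≈15.570008, sp=-1, e=sp−y≈-16.570008; I≈-10.216956, D=e−e_prev≈-28.543674; u=1/4·(-16.570008)+2·(-10.216956)+5/4·(-28.543674)≈-60.256007; next y=2/5·15.570008+1/2·(-60.256007)≈-23.900000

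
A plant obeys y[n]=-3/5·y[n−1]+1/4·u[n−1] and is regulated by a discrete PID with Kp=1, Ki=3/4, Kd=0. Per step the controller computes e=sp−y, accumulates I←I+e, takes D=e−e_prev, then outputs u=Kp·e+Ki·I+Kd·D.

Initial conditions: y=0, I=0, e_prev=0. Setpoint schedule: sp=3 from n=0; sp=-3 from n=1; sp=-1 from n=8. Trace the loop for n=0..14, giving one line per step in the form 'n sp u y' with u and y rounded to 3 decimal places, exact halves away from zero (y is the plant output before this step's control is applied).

(exact arithmetic carried between steps; '≈' marks a value shown rounded to 6 d.p. or computed from one; I and e_prev carry over from the previous line; the table rounds u and y to 3 d.p., halves away from zero)
n=0: y=0, sp=3, e=sp−y=3; I=3, D=e−e_prev=3; u=1·3+3/4·3+0·3=5.25; next y=-3/5·0+1/4·5.25=1.3125
n=1: y=1.3125, sp=-3, e=sp−y=-4.3125; I=-1.3125, D=e−e_prev=-7.3125; u=1·(-4.3125)+3/4·(-1.3125)+0·(-7.3125)=-5.296875; next y=-3/5·1.3125+1/4·(-5.296875)≈-2.111719
n=2: y≈-2.111719, sp=-3, e=sp−y≈-0.888281; I≈-2.200781, D=e−e_prev≈3.424219; u=1·(-0.888281)+3/4·(-2.200781)+0·3.424219≈-2.538867; next y=-3/5·(-2.111719)+1/4·(-2.538867)≈0.632314
n=3: y≈0.632314, sp=-3, e=sp−y≈-3.632314; I≈-5.833096, D=e−e_prev≈-2.744033; u=1·(-3.632314)+3/4·(-5.833096)+0·(-2.744033)≈-8.007136; next y=-3/5·0.632314+1/4·(-8.007136)≈-2.381173
n=4: y≈-2.381173, sp=-3, e=sp−y≈-0.618827; I≈-6.451923, D=e−e_prev≈3.013487; u=1·(-0.618827)+3/4·(-6.451923)+0·3.013487≈-5.457770; next y=-3/5·(-2.381173)+1/4·(-5.457770)≈0.064261
n=5: y≈0.064261, sp=-3, e=sp−y≈-3.064261; I≈-9.516184, D=e−e_prev≈-2.445434; u=1·(-3.064261)+3/4·(-9.516184)+0·(-2.445434)≈-10.201399; next y=-3/5·0.064261+1/4·(-10.201399)≈-2.588907
n=6: y≈-2.588907, sp=-3, e=sp−y≈-0.411093; I≈-9.927278, D=e−e_prev≈2.653168; u=1·(-0.411093)+3/4·(-9.927278)+0·2.653168≈-7.856552; next y=-3/5·(-2.588907)+1/4·(-7.856552)≈-0.410794
n=7: y≈-0.410794, sp=-3, e=sp−y≈-2.589206; I≈-12.516484, D=e−e_prev≈-2.178113; u=1·(-2.589206)+3/4·(-12.516484)+0·(-2.178113)≈-11.976569; next y=-3/5·(-0.410794)+1/4·(-11.976569)≈-2.747666
n=8: y≈-2.747666, sp=-1, e=sp−y≈1.747666; I≈-10.768818, D=e−e_prev≈4.336872; u=1·1.747666+3/4·(-10.768818)+0·4.336872≈-6.328948; next y=-3/5·(-2.747666)+1/4·(-6.328948)≈0.066363
n=9: y≈0.066363, sp=-1, e=sp−y≈-1.066363; I≈-11.835180, D=e−e_prev≈-2.814028; u=1·(-1.066363)+3/4·(-11.835180)+0·(-2.814028)≈-9.942748; next y=-3/5·0.066363+1/4·(-9.942748)≈-2.525505
n=10: y≈-2.525505, sp=-1, e=sp−y≈1.525505; I≈-10.309676, D=e−e_prev≈2.591867; u=1·1.525505+3/4·(-10.309676)+0·2.591867≈-6.206752; next y=-3/5·(-2.525505)+1/4·(-6.206752)≈-0.036385
n=11: y≈-0.036385, sp=-1, e=sp−y≈-0.963615; I≈-11.273291, D=e−e_prev≈-2.489119; u=1·(-0.963615)+3/4·(-11.273291)+0·(-2.489119)≈-9.418583; next y=-3/5·(-0.036385)+1/4·(-9.418583)≈-2.332814
n=12: y≈-2.332814, sp=-1, e=sp−y≈1.332814; I≈-9.940476, D=e−e_prev≈2.296429; u=1·1.332814+3/4·(-9.940476)+0·2.296429≈-6.122543; next y=-3/5·(-2.332814)+1/4·(-6.122543)≈-0.130947
n=13: y≈-0.130947, sp=-1, e=sp−y≈-0.869053; I≈-10.809529, D=e−e_prev≈-2.201867; u=1·(-0.869053)+3/4·(-10.809529)+0·(-2.201867)≈-8.976200; next y=-3/5·(-0.130947)+1/4·(-8.976200)≈-2.165482
n=14: y≈-2.165482, sp=-1, e=sp−y≈1.165482; I≈-9.644047, D=e−e_prev≈2.034535; u=1·1.165482+3/4·(-9.644047)+0·2.034535≈-6.067554; next y=-3/5·(-2.165482)+1/4·(-6.067554)≈-0.217599

0 3 5.250 0.000
1 -3 -5.297 1.313
2 -3 -2.539 -2.112
3 -3 -8.007 0.632
4 -3 -5.458 -2.381
5 -3 -10.201 0.064
6 -3 -7.857 -2.589
7 -3 -11.977 -0.411
8 -1 -6.329 -2.748
9 -1 -9.943 0.066
10 -1 -6.207 -2.526
11 -1 -9.419 -0.036
12 -1 -6.123 -2.333
13 -1 -8.976 -0.131
14 -1 -6.068 -2.165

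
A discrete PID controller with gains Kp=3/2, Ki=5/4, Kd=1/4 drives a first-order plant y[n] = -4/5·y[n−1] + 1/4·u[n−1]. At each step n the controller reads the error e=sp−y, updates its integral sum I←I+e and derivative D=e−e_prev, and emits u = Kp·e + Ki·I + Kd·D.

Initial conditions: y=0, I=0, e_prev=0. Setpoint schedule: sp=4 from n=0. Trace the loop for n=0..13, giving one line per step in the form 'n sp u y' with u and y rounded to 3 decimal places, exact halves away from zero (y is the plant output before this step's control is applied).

0 4 12.000 0.000
1 4 7.000 3.000
2 4 19.950 -0.650
3 4 6.378 5.508
4 4 30.990 -2.812
5 4 -1.001 9.997
6 4 49.439 -8.248
7 4 -21.429 18.958
8 4 85.118 -20.523
9 4 -68.763 37.698
10 4 158.813 -47.349
11 4 -173.058 77.583
12 4 314.936 -105.331
13 4 -399.116 162.999

(exact arithmetic carried between steps; '≈' marks a value shown rounded to 6 d.p. or computed from one; I and e_prev carry over from the previous line; the table rounds u and y to 3 d.p., halves away from zero)
n=0: y=0, sp=4, e=sp−y=4; I=4, D=e−e_prev=4; u=3/2·4+5/4·4+1/4·4=12; next y=-4/5·0+1/4·12=3
n=1: y=3, sp=4, e=sp−y=1; I=5, D=e−e_prev=-3; u=3/2·1+5/4·5+1/4·(-3)=7; next y=-4/5·3+1/4·7=-0.65
n=2: y=-0.65, sp=4, e=sp−y=4.65; I=9.65, D=e−e_prev=3.65; u=3/2·4.65+5/4·9.65+1/4·3.65=19.95; next y=-4/5·(-0.65)+1/4·19.95=5.5075
n=3: y=5.5075, sp=4, e=sp−y=-1.5075; I=8.1425, D=e−e_prev=-6.1575; u=3/2·(-1.5075)+5/4·8.1425+1/4·(-6.1575)=6.3775; next y=-4/5·5.5075+1/4·6.3775=-2.811625
n=4: y=-2.811625, sp=4, e=sp−y=6.811625; I=14.954125, D=e−e_prev=8.319125; u=3/2·6.811625+5/4·14.954125+1/4·8.319125=30.989875; next y=-4/5·(-2.811625)+1/4·30.989875≈9.996769
n=5: y≈9.996769, sp=4, e=sp−y≈-5.996769; I≈8.957356, D=e−e_prev≈-12.808394; u=3/2·(-5.996769)+5/4·8.957356+1/4·(-12.808394)≈-1.000556; next y=-4/5·9.996769+1/4·(-1.000556)≈-8.247554
n=6: y≈-8.247554, sp=4, e=sp−y≈12.247554; I≈21.204910, D=e−e_prev≈18.244323; u=3/2·12.247554+5/4·21.204910+1/4·18.244323≈49.438550; next y=-4/5·(-8.247554)+1/4·49.438550≈18.957681
n=7: y≈18.957681, sp=4, e=sp−y≈-14.957681; I≈6.247230, D=e−e_prev≈-27.205235; u=3/2·(-14.957681)+5/4·6.247230+1/4·(-27.205235)≈-21.428793; next y=-4/5·18.957681+1/4·(-21.428793)≈-20.523343
n=8: y≈-20.523343, sp=4, e=sp−y≈24.523343; I≈30.770572, D=e−e_prev≈39.481023; u=3/2·24.523343+5/4·30.770572+1/4·39.481023≈85.118485; next y=-4/5·(-20.523343)+1/4·85.118485≈37.698295
n=9: y≈37.698295, sp=4, e=sp−y≈-33.698295; I≈-2.927723, D=e−e_prev≈-58.221638; u=3/2·(-33.698295)+5/4·(-2.927723)+1/4·(-58.221638)≈-68.762507; next y=-4/5·37.698295+1/4·(-68.762507)≈-47.349263
n=10: y≈-47.349263, sp=4, e=sp−y≈51.349263; I≈48.421540, D=e−e_prev≈85.047559; u=3/2·51.349263+5/4·48.421540+1/4·85.047559≈158.812709; next y=-4/5·(-47.349263)+1/4·158.812709≈77.582588
n=11: y≈77.582588, sp=4, e=sp−y≈-73.582588; I≈-25.161048, D=e−e_prev≈-124.931851; u=3/2·(-73.582588)+5/4·(-25.161048)+1/4·(-124.931851)≈-173.058154; next y=-4/5·77.582588+1/4·(-173.058154)≈-105.330609
n=12: y≈-105.330609, sp=4, e=sp−y≈109.330609; I≈84.169561, D=e−e_prev≈182.913196; u=3/2·109.330609+5/4·84.169561+1/4·182.913196≈314.936163; next y=-4/5·(-105.330609)+1/4·314.936163≈162.998528
n=13: y≈162.998528, sp=4, e=sp−y≈-158.998528; I≈-74.828967, D=e−e_prev≈-268.329136; u=3/2·(-158.998528)+5/4·(-74.828967)+1/4·(-268.329136)≈-399.116284; next y=-4/5·162.998528+1/4·(-399.116284)≈-230.177893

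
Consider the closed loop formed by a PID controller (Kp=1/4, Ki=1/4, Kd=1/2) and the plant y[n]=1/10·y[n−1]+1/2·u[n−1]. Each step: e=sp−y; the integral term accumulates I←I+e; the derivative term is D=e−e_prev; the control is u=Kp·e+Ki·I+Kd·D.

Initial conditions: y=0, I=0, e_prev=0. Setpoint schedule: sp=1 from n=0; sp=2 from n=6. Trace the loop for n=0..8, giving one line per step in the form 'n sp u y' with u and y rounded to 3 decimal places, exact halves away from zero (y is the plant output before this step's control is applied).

0 1 1.000 0.000
1 1 0.250 0.500
2 1 0.950 0.175
3 1 0.676 0.493
4 1 1.067 0.387
5 1 0.983 0.572
6 2 2.206 0.549
7 2 1.448 1.158
8 2 2.281 0.840

(exact arithmetic carried between steps; '≈' marks a value shown rounded to 6 d.p. or computed from one; I and e_prev carry over from the previous line; the table rounds u and y to 3 d.p., halves away from zero)
n=0: y=0, sp=1, e=sp−y=1; I=1, D=e−e_prev=1; u=1/4·1+1/4·1+1/2·1=1; next y=1/10·0+1/2·1=0.5
n=1: y=0.5, sp=1, e=sp−y=0.5; I=1.5, D=e−e_prev=-0.5; u=1/4·0.5+1/4·1.5+1/2·(-0.5)=0.25; next y=1/10·0.5+1/2·0.25=0.175
n=2: y=0.175, sp=1, e=sp−y=0.825; I=2.325, D=e−e_prev=0.325; u=1/4·0.825+1/4·2.325+1/2·0.325=0.95; next y=1/10·0.175+1/2·0.95=0.4925
n=3: y=0.4925, sp=1, e=sp−y=0.5075; I=2.8325, D=e−e_prev=-0.3175; u=1/4·0.5075+1/4·2.8325+1/2·(-0.3175)=0.67625; next y=1/10·0.4925+1/2·0.67625=0.387375
n=4: y=0.387375, sp=1, e=sp−y=0.612625; I=3.445125, D=e−e_prev=0.105125; u=1/4·0.612625+1/4·3.445125+1/2·0.105125=1.067; next y=1/10·0.387375+1/2·1.067≈0.572238
n=5: y≈0.572238, sp=1, e=sp−y≈0.427763; I≈3.872888, D=e−e_prev≈-0.184863; u=1/4·0.427763+1/4·3.872888+1/2·(-0.184863)≈0.982731; next y=1/10·0.572238+1/2·0.982731≈0.548589
n=6: y≈0.548589, sp=2, e=sp−y≈1.451411; I≈5.324298, D=e−e_prev≈1.023648; u=1/4·1.451411+1/4·5.324298+1/2·1.023648≈2.205751; next y=1/10·0.548589+1/2·2.205751≈1.157735
n=7: y≈1.157735, sp=2, e=sp−y≈0.842265; I≈6.166564, D=e−e_prev≈-0.609145; u=1/4·0.842265+1/4·6.166564+1/2·(-0.609145)≈1.447635; next y=1/10·1.157735+1/2·1.447635≈0.839591
n=8: y≈0.839591, sp=2, e=sp−y≈1.160409; I≈7.326973, D=e−e_prev≈0.318144; u=1/4·1.160409+1/4·7.326973+1/2·0.318144≈2.280917; next y=1/10·0.839591+1/2·2.280917≈1.224418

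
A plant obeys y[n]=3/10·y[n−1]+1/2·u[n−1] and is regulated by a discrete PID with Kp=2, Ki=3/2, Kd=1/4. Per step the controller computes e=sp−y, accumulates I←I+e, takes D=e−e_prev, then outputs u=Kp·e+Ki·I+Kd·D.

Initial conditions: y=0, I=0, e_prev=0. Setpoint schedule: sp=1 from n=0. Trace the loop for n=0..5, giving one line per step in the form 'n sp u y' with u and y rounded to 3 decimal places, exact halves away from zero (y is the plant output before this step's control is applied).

0 1 3.750 0.000
1 1 -2.031 1.875
2 1 5.855 -0.453
3 1 -4.715 2.792
4 1 9.578 -1.520
5 1 -9.669 4.333

(exact arithmetic carried between steps; '≈' marks a value shown rounded to 6 d.p. or computed from one; I and e_prev carry over from the previous line; the table rounds u and y to 3 d.p., halves away from zero)
n=0: y=0, sp=1, e=sp−y=1; I=1, D=e−e_prev=1; u=2·1+3/2·1+1/4·1=3.75; next y=3/10·0+1/2·3.75=1.875
n=1: y=1.875, sp=1, e=sp−y=-0.875; I=0.125, D=e−e_prev=-1.875; u=2·(-0.875)+3/2·0.125+1/4·(-1.875)=-2.03125; next y=3/10·1.875+1/2·(-2.03125)=-0.453125
n=2: y=-0.453125, sp=1, e=sp−y=1.453125; I=1.578125, D=e−e_prev=2.328125; u=2·1.453125+3/2·1.578125+1/4·2.328125≈5.855469; next y=3/10·(-0.453125)+1/2·5.855469≈2.791797
n=3: y≈2.791797, sp=1, e=sp−y≈-1.791797; I≈-0.213672, D=e−e_prev≈-3.244922; u=2·(-1.791797)+3/2·(-0.213672)+1/4·(-3.244922)≈-4.715332; next y=3/10·2.791797+1/2·(-4.715332)≈-1.520127
n=4: y≈-1.520127, sp=1, e=sp−y≈2.520127; I≈2.306455, D=e−e_prev≈4.311924; u=2·2.520127+3/2·2.306455+1/4·4.311924≈9.577917; next y=3/10·(-1.520127)+1/2·9.577917≈4.332921
n=5: y≈4.332921, sp=1, e=sp−y≈-3.332921; I≈-1.026466, D=e−e_prev≈-5.853048; u=2·(-3.332921)+3/2·(-1.026466)+1/4·(-5.853048)≈-9.668802; next y=3/10·4.332921+1/2·(-9.668802)≈-3.534525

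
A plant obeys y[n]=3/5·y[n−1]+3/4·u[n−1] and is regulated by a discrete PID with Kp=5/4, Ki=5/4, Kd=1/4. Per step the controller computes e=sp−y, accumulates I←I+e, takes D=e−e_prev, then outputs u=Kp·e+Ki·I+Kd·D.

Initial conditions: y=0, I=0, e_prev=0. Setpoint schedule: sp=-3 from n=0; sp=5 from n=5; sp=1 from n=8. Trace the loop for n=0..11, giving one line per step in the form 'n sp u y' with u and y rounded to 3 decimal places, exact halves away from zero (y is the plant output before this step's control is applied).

0 -3 -8.250 0.000
1 -3 5.766 -6.188
2 -3 -10.495 0.612
3 -3 9.009 -7.504
4 -3 -14.225 2.254
5 5 35.466 -9.316
6 5 -34.927 21.009
7 5 47.790 -13.590
8 1 -62.139 27.689
9 1 74.439 -29.991
10 1 -87.762 37.835
11 1 105.778 -43.121

(exact arithmetic carried between steps; '≈' marks a value shown rounded to 6 d.p. or computed from one; I and e_prev carry over from the previous line; the table rounds u and y to 3 d.p., halves away from zero)
n=0: y=0, sp=-3, e=sp−y=-3; I=-3, D=e−e_prev=-3; u=5/4·(-3)+5/4·(-3)+1/4·(-3)=-8.25; next y=3/5·0+3/4·(-8.25)=-6.1875
n=1: y=-6.1875, sp=-3, e=sp−y=3.1875; I=0.1875, D=e−e_prev=6.1875; u=5/4·3.1875+5/4·0.1875+1/4·6.1875=5.765625; next y=3/5·(-6.1875)+3/4·5.765625≈0.611719
n=2: y≈0.611719, sp=-3, e=sp−y≈-3.611719; I≈-3.424219, D=e−e_prev≈-6.799219; u=5/4·(-3.611719)+5/4·(-3.424219)+1/4·(-6.799219)≈-10.494727; next y=3/5·0.611719+3/4·(-10.494727)≈-7.504014
n=3: y≈-7.504014, sp=-3, e=sp−y≈4.504014; I≈1.079795, D=e−e_prev≈8.115732; u=5/4·4.504014+5/4·1.079795+1/4·8.115732≈9.008694; next y=3/5·(-7.504014)+3/4·9.008694≈2.254112
n=4: y≈2.254112, sp=-3, e=sp−y≈-5.254112; I≈-4.174317, D=e−e_prev≈-9.758126; u=5/4·(-5.254112)+5/4·(-4.174317)+1/4·(-9.758126)≈-14.225068; next y=3/5·2.254112+3/4·(-14.225068)≈-9.316334
n=5: y≈-9.316334, sp=5, e=sp−y≈14.316334; I≈10.142017, D=e−e_prev≈19.570446; u=5/4·14.316334+5/4·10.142017+1/4·19.570446≈35.465550; next y=3/5·(-9.316334)+3/4·35.465550≈21.009362
n=6: y≈21.009362, sp=5, e=sp−y≈-16.009362; I≈-5.867345, D=e−e_prev≈-30.325696; u=5/4·(-16.009362)+5/4·(-5.867345)+1/4·(-30.325696)≈-34.927308; next y=3/5·21.009362+3/4·(-34.927308)≈-13.589864
n=7: y≈-13.589864, sp=5, e=sp−y≈18.589864; I≈12.722519, D=e−e_prev≈34.599226; u=5/4·18.589864+5/4·12.722519+1/4·34.599226≈47.790284; next y=3/5·(-13.589864)+3/4·47.790284≈27.688795
n=8: y≈27.688795, sp=1, e=sp−y≈-26.688795; I≈-13.966276, D=e−e_prev≈-45.278659; u=5/4·(-26.688795)+5/4·(-13.966276)+1/4·(-45.278659)≈-62.138504; next y=3/5·27.688795+3/4·(-62.138504)≈-29.990601
n=9: y≈-29.990601, sp=1, e=sp−y≈30.990601; I≈17.024325, D=e−e_prev≈57.679396; u=5/4·30.990601+5/4·17.024325+1/4·57.679396≈74.438506; next y=3/5·(-29.990601)+3/4·74.438506≈37.834519
n=10: y≈37.834519, sp=1, e=sp−y≈-36.834519; I≈-19.810194, D=e−e_prev≈-67.825120; u=5/4·(-36.834519)+5/4·(-19.810194)+1/4·(-67.825120)≈-87.762171; next y=3/5·37.834519+3/4·(-87.762171)≈-43.120917
n=11: y≈-43.120917, sp=1, e=sp−y≈44.120917; I≈24.310723, D=e−e_prev≈80.955436; u=5/4·44.120917+5/4·24.310723+1/4·80.955436≈105.778409; next y=3/5·(-43.120917)+3/4·105.778409≈53.461257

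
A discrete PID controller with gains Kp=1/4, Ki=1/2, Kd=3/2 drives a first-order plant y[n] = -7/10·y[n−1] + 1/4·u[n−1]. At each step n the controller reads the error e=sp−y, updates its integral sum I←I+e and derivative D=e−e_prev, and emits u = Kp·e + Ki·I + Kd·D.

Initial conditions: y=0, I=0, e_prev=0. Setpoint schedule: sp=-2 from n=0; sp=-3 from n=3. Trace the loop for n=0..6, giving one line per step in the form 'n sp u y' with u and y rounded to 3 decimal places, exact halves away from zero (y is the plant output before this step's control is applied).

0 -2 -4.500 0.000
1 -2 0.031 -1.125
2 -2 -6.414 0.795
3 -3 -0.531 -2.160
4 -3 -11.849 1.379
5 -3 3.212 -3.928
6 -3 -21.116 3.552

(exact arithmetic carried between steps; '≈' marks a value shown rounded to 6 d.p. or computed from one; I and e_prev carry over from the previous line; the table rounds u and y to 3 d.p., halves away from zero)
n=0: y=0, sp=-2, e=sp−y=-2; I=-2, D=e−e_prev=-2; u=1/4·(-2)+1/2·(-2)+3/2·(-2)=-4.5; next y=-7/10·0+1/4·(-4.5)=-1.125
n=1: y=-1.125, sp=-2, e=sp−y=-0.875; I=-2.875, D=e−e_prev=1.125; u=1/4·(-0.875)+1/2·(-2.875)+3/2·1.125=0.03125; next y=-7/10·(-1.125)+1/4·0.03125≈0.795313
n=2: y≈0.795313, sp=-2, e=sp−y≈-2.795313; I≈-5.670313, D=e−e_prev≈-1.920313; u=1/4·(-2.795313)+1/2·(-5.670313)+3/2·(-1.920313)≈-6.414453; next y=-7/10·0.795313+1/4·(-6.414453)≈-2.160332
n=3: y≈-2.160332, sp=-3, e=sp−y≈-0.839668; I≈-6.509980, D=e−e_prev≈1.955645; u=1/4·(-0.839668)+1/2·(-6.509980)+3/2·1.955645≈-0.531440; next y=-7/10·(-2.160332)+1/4·(-0.531440)≈1.379372
n=4: y≈1.379372, sp=-3, e=sp−y≈-4.379372; I≈-10.889353, D=e−e_prev≈-3.539704; u=1/4·(-4.379372)+1/2·(-10.889353)+3/2·(-3.539704)≈-11.849076; next y=-7/10·1.379372+1/4·(-11.849076)≈-3.927830
n=5: y≈-3.927830, sp=-3, e=sp−y≈0.927830; I≈-9.961523, D=e−e_prev≈5.307202; u=1/4·0.927830+1/2·(-9.961523)+3/2·5.307202≈3.211999; next y=-7/10·(-3.927830)+1/4·3.211999≈3.552480
n=6: y≈3.552480, sp=-3, e=sp−y≈-6.552480; I≈-16.514004, D=e−e_prev≈-7.480310; u=1/4·(-6.552480)+1/2·(-16.514004)+3/2·(-7.480310)≈-21.115587; next y=-7/10·3.552480+1/4·(-21.115587)≈-7.765633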